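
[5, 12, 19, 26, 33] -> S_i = 5 + 7*i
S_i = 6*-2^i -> [6, -12, 24, -48, 96]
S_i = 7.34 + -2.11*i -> [7.34, 5.23, 3.12, 1.01, -1.1]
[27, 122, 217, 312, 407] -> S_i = 27 + 95*i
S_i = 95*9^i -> [95, 855, 7695, 69255, 623295]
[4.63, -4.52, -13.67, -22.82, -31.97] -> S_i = 4.63 + -9.15*i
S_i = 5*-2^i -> [5, -10, 20, -40, 80]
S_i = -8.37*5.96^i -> [-8.37, -49.89, -297.32, -1772.0, -10561.13]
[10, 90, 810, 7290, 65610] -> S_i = 10*9^i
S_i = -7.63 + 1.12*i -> [-7.63, -6.51, -5.39, -4.27, -3.15]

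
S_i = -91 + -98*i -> [-91, -189, -287, -385, -483]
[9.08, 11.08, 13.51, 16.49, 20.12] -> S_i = 9.08*1.22^i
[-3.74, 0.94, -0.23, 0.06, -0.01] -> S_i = -3.74*(-0.25)^i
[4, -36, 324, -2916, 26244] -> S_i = 4*-9^i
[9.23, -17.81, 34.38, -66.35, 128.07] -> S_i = 9.23*(-1.93)^i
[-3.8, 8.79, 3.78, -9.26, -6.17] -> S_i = Random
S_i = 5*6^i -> [5, 30, 180, 1080, 6480]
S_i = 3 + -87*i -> [3, -84, -171, -258, -345]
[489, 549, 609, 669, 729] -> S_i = 489 + 60*i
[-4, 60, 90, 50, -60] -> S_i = Random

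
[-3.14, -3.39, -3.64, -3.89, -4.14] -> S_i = -3.14 + -0.25*i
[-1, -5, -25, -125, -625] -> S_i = -1*5^i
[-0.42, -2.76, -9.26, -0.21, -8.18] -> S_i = Random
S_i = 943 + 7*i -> [943, 950, 957, 964, 971]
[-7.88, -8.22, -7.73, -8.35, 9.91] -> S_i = Random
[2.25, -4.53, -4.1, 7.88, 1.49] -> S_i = Random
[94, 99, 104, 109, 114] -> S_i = 94 + 5*i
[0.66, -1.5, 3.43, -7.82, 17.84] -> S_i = 0.66*(-2.28)^i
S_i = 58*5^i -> [58, 290, 1450, 7250, 36250]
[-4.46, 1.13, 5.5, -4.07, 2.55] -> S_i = Random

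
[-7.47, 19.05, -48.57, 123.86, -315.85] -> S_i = -7.47*(-2.55)^i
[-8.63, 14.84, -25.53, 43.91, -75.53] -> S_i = -8.63*(-1.72)^i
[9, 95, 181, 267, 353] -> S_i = 9 + 86*i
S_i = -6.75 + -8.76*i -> [-6.75, -15.51, -24.27, -33.03, -41.79]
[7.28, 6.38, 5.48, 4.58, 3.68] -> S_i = 7.28 + -0.90*i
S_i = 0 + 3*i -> [0, 3, 6, 9, 12]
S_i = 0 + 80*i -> [0, 80, 160, 240, 320]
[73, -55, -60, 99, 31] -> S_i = Random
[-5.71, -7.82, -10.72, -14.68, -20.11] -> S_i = -5.71*1.37^i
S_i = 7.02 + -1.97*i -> [7.02, 5.05, 3.08, 1.11, -0.86]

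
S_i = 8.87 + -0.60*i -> [8.87, 8.27, 7.67, 7.07, 6.47]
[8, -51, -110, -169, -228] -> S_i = 8 + -59*i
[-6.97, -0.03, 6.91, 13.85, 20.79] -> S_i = -6.97 + 6.94*i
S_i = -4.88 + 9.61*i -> [-4.88, 4.73, 14.34, 23.95, 33.56]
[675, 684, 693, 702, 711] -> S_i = 675 + 9*i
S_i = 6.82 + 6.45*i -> [6.82, 13.27, 19.72, 26.17, 32.62]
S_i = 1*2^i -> [1, 2, 4, 8, 16]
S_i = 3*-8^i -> [3, -24, 192, -1536, 12288]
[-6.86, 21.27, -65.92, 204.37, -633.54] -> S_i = -6.86*(-3.10)^i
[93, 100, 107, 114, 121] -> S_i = 93 + 7*i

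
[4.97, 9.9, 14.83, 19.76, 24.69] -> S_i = 4.97 + 4.93*i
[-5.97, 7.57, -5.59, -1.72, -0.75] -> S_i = Random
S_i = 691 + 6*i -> [691, 697, 703, 709, 715]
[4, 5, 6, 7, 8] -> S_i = 4 + 1*i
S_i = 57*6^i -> [57, 342, 2052, 12312, 73872]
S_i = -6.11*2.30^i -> [-6.11, -14.05, -32.32, -74.34, -170.98]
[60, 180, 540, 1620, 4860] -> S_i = 60*3^i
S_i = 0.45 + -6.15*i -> [0.45, -5.7, -11.85, -18.0, -24.15]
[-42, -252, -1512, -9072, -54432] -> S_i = -42*6^i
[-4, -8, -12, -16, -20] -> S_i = -4 + -4*i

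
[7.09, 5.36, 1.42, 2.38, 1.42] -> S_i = Random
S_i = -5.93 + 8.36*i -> [-5.93, 2.43, 10.79, 19.15, 27.51]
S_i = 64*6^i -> [64, 384, 2304, 13824, 82944]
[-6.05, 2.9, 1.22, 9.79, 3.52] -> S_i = Random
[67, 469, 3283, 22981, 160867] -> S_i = 67*7^i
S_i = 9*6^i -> [9, 54, 324, 1944, 11664]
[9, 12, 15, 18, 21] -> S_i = 9 + 3*i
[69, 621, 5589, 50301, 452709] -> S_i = 69*9^i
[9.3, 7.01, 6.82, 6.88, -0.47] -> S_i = Random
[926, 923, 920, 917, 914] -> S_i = 926 + -3*i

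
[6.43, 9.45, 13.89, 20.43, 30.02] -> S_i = 6.43*1.47^i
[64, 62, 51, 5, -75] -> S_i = Random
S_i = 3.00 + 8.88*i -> [3.0, 11.88, 20.76, 29.64, 38.52]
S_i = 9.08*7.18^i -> [9.08, 65.19, 468.1, 3360.93, 24131.46]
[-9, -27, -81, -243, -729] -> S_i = -9*3^i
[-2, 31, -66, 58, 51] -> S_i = Random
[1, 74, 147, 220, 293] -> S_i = 1 + 73*i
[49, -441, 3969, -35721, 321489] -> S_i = 49*-9^i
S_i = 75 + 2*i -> [75, 77, 79, 81, 83]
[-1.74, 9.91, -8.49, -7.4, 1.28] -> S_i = Random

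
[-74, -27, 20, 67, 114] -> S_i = -74 + 47*i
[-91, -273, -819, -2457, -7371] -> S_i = -91*3^i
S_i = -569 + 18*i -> [-569, -551, -533, -515, -497]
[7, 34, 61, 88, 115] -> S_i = 7 + 27*i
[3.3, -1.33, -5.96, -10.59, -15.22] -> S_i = 3.30 + -4.63*i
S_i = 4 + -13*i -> [4, -9, -22, -35, -48]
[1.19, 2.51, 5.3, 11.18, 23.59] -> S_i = 1.19*2.11^i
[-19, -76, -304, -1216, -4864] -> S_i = -19*4^i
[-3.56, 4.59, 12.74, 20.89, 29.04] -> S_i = -3.56 + 8.15*i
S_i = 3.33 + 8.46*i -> [3.33, 11.79, 20.25, 28.71, 37.17]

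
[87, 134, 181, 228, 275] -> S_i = 87 + 47*i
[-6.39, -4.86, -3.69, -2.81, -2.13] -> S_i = -6.39*0.76^i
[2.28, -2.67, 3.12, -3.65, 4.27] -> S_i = 2.28*(-1.17)^i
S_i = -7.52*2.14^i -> [-7.52, -16.09, -34.44, -73.7, -157.71]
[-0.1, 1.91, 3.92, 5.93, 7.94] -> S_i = -0.10 + 2.01*i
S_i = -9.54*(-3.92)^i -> [-9.54, 37.4, -146.6, 574.65, -2252.64]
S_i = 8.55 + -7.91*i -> [8.55, 0.64, -7.27, -15.18, -23.09]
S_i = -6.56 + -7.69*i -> [-6.56, -14.25, -21.94, -29.63, -37.32]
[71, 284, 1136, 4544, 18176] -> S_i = 71*4^i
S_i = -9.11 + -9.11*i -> [-9.11, -18.22, -27.33, -36.44, -45.55]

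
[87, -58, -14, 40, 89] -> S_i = Random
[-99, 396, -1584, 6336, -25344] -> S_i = -99*-4^i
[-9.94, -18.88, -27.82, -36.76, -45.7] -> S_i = -9.94 + -8.94*i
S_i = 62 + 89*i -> [62, 151, 240, 329, 418]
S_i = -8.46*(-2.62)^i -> [-8.46, 22.17, -58.07, 152.15, -398.64]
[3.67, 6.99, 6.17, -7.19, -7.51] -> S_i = Random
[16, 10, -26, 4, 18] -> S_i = Random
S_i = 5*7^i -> [5, 35, 245, 1715, 12005]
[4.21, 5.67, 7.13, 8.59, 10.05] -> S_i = 4.21 + 1.46*i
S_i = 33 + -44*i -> [33, -11, -55, -99, -143]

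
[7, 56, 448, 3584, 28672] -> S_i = 7*8^i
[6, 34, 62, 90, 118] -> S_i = 6 + 28*i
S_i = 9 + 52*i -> [9, 61, 113, 165, 217]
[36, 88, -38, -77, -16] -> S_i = Random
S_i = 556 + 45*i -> [556, 601, 646, 691, 736]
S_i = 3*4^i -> [3, 12, 48, 192, 768]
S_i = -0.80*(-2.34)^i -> [-0.8, 1.87, -4.38, 10.25, -23.99]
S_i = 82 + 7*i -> [82, 89, 96, 103, 110]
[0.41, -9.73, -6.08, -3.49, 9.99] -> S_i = Random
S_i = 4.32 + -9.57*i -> [4.32, -5.25, -14.82, -24.39, -33.96]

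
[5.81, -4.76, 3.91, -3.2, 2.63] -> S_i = 5.81*(-0.82)^i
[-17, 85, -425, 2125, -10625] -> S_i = -17*-5^i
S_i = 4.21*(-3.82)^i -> [4.21, -16.08, 61.43, -234.68, 896.47]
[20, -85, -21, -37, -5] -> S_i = Random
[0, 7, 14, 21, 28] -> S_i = 0 + 7*i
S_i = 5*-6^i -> [5, -30, 180, -1080, 6480]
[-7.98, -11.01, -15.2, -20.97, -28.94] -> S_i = -7.98*1.38^i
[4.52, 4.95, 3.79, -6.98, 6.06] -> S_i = Random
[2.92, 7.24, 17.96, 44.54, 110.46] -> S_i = 2.92*2.48^i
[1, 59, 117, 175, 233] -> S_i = 1 + 58*i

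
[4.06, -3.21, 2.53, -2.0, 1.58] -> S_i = 4.06*(-0.79)^i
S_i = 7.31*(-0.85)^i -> [7.31, -6.21, 5.28, -4.49, 3.82]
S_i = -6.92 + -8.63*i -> [-6.92, -15.55, -24.18, -32.81, -41.44]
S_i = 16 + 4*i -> [16, 20, 24, 28, 32]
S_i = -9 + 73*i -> [-9, 64, 137, 210, 283]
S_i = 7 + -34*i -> [7, -27, -61, -95, -129]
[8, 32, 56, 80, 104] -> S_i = 8 + 24*i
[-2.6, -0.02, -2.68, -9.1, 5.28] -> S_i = Random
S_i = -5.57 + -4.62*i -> [-5.57, -10.19, -14.81, -19.43, -24.05]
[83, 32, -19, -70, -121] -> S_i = 83 + -51*i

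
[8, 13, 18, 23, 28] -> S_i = 8 + 5*i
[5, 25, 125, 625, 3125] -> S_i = 5*5^i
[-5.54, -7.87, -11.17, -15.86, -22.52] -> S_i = -5.54*1.42^i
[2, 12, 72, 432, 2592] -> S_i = 2*6^i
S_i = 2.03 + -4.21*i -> [2.03, -2.18, -6.39, -10.6, -14.81]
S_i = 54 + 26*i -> [54, 80, 106, 132, 158]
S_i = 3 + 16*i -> [3, 19, 35, 51, 67]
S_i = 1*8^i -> [1, 8, 64, 512, 4096]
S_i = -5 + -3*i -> [-5, -8, -11, -14, -17]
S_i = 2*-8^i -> [2, -16, 128, -1024, 8192]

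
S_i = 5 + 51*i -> [5, 56, 107, 158, 209]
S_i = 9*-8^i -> [9, -72, 576, -4608, 36864]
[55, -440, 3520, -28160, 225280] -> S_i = 55*-8^i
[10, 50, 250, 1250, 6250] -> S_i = 10*5^i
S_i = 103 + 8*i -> [103, 111, 119, 127, 135]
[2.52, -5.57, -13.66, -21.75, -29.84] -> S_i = 2.52 + -8.09*i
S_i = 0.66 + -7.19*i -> [0.66, -6.53, -13.72, -20.91, -28.1]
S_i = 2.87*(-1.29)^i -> [2.87, -3.7, 4.78, -6.16, 7.95]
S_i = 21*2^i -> [21, 42, 84, 168, 336]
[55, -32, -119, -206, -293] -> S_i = 55 + -87*i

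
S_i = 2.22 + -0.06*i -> [2.22, 2.16, 2.1, 2.04, 1.98]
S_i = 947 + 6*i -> [947, 953, 959, 965, 971]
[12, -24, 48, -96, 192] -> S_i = 12*-2^i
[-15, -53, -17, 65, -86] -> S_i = Random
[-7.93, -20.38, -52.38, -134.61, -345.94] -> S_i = -7.93*2.57^i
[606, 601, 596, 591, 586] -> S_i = 606 + -5*i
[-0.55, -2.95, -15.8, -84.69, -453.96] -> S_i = -0.55*5.36^i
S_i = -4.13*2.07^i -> [-4.13, -8.55, -17.7, -36.63, -75.83]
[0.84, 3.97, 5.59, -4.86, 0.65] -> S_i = Random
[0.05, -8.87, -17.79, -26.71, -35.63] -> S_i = 0.05 + -8.92*i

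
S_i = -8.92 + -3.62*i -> [-8.92, -12.54, -16.16, -19.78, -23.4]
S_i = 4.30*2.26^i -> [4.3, 9.72, 21.96, 49.64, 112.18]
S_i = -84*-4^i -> [-84, 336, -1344, 5376, -21504]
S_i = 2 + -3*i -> [2, -1, -4, -7, -10]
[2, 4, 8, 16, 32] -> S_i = 2*2^i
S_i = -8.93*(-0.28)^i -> [-8.93, 2.5, -0.7, 0.2, -0.05]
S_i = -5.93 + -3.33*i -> [-5.93, -9.26, -12.59, -15.92, -19.25]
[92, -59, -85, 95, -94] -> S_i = Random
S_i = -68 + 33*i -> [-68, -35, -2, 31, 64]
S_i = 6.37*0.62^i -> [6.37, 3.95, 2.45, 1.52, 0.94]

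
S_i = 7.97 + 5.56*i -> [7.97, 13.53, 19.09, 24.65, 30.21]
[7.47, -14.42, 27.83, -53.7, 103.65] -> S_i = 7.47*(-1.93)^i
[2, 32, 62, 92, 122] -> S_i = 2 + 30*i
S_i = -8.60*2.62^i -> [-8.6, -22.53, -59.03, -154.67, -405.23]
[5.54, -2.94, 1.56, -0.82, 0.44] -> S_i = 5.54*(-0.53)^i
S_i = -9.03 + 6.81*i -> [-9.03, -2.22, 4.59, 11.4, 18.21]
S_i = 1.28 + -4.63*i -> [1.28, -3.35, -7.98, -12.61, -17.24]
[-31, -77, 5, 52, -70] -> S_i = Random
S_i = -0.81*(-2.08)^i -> [-0.81, 1.68, -3.5, 7.29, -15.16]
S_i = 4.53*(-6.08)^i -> [4.53, -27.54, 167.46, -1018.14, 6190.31]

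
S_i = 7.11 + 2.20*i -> [7.11, 9.31, 11.51, 13.71, 15.91]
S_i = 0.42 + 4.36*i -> [0.42, 4.78, 9.14, 13.5, 17.86]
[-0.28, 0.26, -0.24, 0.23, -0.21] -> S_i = -0.28*(-0.93)^i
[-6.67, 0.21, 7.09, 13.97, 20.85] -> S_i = -6.67 + 6.88*i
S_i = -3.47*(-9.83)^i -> [-3.47, 34.11, -335.3, 3296.02, -32399.89]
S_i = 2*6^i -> [2, 12, 72, 432, 2592]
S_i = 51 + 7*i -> [51, 58, 65, 72, 79]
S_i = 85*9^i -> [85, 765, 6885, 61965, 557685]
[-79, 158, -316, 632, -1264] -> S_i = -79*-2^i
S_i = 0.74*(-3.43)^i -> [0.74, -2.54, 8.71, -29.86, 102.43]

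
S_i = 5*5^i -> [5, 25, 125, 625, 3125]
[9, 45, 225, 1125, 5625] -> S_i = 9*5^i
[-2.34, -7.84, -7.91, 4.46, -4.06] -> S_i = Random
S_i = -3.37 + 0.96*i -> [-3.37, -2.41, -1.45, -0.49, 0.47]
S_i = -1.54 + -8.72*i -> [-1.54, -10.26, -18.98, -27.7, -36.42]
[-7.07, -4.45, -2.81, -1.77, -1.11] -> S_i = -7.07*0.63^i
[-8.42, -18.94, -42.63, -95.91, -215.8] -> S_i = -8.42*2.25^i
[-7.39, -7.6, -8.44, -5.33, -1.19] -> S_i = Random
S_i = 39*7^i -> [39, 273, 1911, 13377, 93639]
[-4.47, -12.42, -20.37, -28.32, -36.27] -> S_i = -4.47 + -7.95*i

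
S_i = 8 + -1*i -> [8, 7, 6, 5, 4]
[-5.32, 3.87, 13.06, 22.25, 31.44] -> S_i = -5.32 + 9.19*i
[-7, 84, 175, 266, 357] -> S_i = -7 + 91*i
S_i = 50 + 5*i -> [50, 55, 60, 65, 70]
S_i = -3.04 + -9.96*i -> [-3.04, -13.0, -22.96, -32.92, -42.88]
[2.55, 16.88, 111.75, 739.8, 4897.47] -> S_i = 2.55*6.62^i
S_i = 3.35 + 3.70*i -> [3.35, 7.05, 10.75, 14.45, 18.15]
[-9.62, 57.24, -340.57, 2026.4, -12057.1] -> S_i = -9.62*(-5.95)^i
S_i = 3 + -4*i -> [3, -1, -5, -9, -13]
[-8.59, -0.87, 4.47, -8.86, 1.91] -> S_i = Random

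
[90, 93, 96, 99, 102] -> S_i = 90 + 3*i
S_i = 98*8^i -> [98, 784, 6272, 50176, 401408]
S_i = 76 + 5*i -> [76, 81, 86, 91, 96]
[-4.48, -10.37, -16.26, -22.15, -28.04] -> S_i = -4.48 + -5.89*i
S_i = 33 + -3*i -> [33, 30, 27, 24, 21]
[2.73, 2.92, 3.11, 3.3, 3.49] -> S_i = 2.73 + 0.19*i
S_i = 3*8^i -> [3, 24, 192, 1536, 12288]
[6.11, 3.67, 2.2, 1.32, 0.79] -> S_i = 6.11*0.60^i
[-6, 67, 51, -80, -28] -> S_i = Random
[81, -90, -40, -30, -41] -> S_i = Random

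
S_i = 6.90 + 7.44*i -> [6.9, 14.34, 21.78, 29.22, 36.66]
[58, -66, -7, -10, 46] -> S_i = Random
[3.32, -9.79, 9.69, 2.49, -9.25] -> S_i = Random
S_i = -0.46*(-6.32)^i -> [-0.46, 2.91, -18.37, 116.12, -733.88]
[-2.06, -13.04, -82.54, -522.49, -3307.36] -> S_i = -2.06*6.33^i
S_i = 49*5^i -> [49, 245, 1225, 6125, 30625]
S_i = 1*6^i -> [1, 6, 36, 216, 1296]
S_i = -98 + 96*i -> [-98, -2, 94, 190, 286]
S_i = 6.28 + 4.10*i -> [6.28, 10.38, 14.48, 18.58, 22.68]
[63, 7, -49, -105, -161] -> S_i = 63 + -56*i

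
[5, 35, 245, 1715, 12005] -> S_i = 5*7^i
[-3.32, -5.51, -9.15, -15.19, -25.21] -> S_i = -3.32*1.66^i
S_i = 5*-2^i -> [5, -10, 20, -40, 80]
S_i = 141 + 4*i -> [141, 145, 149, 153, 157]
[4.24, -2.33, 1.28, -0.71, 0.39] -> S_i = 4.24*(-0.55)^i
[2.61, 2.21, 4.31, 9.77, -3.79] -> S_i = Random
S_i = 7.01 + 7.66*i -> [7.01, 14.67, 22.33, 29.99, 37.65]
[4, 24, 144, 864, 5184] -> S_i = 4*6^i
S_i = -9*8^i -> [-9, -72, -576, -4608, -36864]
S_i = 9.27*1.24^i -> [9.27, 11.49, 14.25, 17.67, 21.92]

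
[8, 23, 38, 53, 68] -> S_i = 8 + 15*i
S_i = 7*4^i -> [7, 28, 112, 448, 1792]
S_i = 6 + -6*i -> [6, 0, -6, -12, -18]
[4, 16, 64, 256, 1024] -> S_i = 4*4^i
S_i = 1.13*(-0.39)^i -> [1.13, -0.44, 0.17, -0.07, 0.03]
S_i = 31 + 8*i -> [31, 39, 47, 55, 63]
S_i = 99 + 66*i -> [99, 165, 231, 297, 363]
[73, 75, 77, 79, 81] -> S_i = 73 + 2*i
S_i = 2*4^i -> [2, 8, 32, 128, 512]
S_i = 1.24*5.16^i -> [1.24, 6.4, 33.02, 170.36, 879.06]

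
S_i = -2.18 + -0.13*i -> [-2.18, -2.31, -2.44, -2.57, -2.7]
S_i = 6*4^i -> [6, 24, 96, 384, 1536]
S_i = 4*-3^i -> [4, -12, 36, -108, 324]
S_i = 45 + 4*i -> [45, 49, 53, 57, 61]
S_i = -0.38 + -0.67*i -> [-0.38, -1.05, -1.72, -2.39, -3.06]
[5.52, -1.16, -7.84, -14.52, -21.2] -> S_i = 5.52 + -6.68*i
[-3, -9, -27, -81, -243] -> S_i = -3*3^i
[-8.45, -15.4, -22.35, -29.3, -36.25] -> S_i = -8.45 + -6.95*i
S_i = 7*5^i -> [7, 35, 175, 875, 4375]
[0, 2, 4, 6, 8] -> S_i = 0 + 2*i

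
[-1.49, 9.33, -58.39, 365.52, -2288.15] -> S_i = -1.49*(-6.26)^i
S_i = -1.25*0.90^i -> [-1.25, -1.12, -1.01, -0.91, -0.82]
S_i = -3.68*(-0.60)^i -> [-3.68, 2.21, -1.32, 0.79, -0.48]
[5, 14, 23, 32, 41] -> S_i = 5 + 9*i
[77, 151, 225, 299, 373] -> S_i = 77 + 74*i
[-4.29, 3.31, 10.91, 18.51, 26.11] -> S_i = -4.29 + 7.60*i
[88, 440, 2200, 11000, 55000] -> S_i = 88*5^i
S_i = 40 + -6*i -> [40, 34, 28, 22, 16]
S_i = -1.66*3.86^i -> [-1.66, -6.41, -24.73, -95.47, -368.52]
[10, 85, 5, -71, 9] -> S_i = Random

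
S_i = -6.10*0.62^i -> [-6.1, -3.78, -2.34, -1.45, -0.9]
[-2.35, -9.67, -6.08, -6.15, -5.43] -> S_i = Random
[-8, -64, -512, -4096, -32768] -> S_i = -8*8^i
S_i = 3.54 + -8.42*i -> [3.54, -4.88, -13.3, -21.72, -30.14]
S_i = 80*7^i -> [80, 560, 3920, 27440, 192080]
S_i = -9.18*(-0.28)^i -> [-9.18, 2.57, -0.72, 0.2, -0.06]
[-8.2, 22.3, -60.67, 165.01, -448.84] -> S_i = -8.20*(-2.72)^i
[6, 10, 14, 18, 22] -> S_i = 6 + 4*i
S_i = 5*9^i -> [5, 45, 405, 3645, 32805]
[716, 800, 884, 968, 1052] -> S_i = 716 + 84*i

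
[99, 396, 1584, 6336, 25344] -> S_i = 99*4^i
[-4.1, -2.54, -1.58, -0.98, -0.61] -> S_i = -4.10*0.62^i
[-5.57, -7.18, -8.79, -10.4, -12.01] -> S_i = -5.57 + -1.61*i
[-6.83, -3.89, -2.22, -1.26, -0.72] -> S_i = -6.83*0.57^i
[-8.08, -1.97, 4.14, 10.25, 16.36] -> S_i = -8.08 + 6.11*i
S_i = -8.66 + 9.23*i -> [-8.66, 0.57, 9.8, 19.03, 28.26]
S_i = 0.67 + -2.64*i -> [0.67, -1.97, -4.61, -7.25, -9.89]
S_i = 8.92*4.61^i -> [8.92, 41.12, 189.57, 873.91, 4028.73]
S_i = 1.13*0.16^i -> [1.13, 0.18, 0.03, 0.0, 0.0]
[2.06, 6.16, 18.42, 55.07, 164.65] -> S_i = 2.06*2.99^i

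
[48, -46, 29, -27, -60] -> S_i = Random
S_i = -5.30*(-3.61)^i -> [-5.3, 19.13, -69.07, 249.34, -900.13]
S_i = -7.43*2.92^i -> [-7.43, -21.7, -63.35, -184.99, -540.16]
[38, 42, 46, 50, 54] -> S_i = 38 + 4*i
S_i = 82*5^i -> [82, 410, 2050, 10250, 51250]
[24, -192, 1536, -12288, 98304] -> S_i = 24*-8^i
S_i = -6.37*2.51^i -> [-6.37, -15.99, -40.13, -100.73, -252.83]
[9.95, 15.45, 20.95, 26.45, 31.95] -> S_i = 9.95 + 5.50*i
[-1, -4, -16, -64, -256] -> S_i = -1*4^i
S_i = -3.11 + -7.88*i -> [-3.11, -10.99, -18.87, -26.75, -34.63]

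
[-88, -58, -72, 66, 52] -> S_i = Random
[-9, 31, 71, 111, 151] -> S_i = -9 + 40*i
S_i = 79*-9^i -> [79, -711, 6399, -57591, 518319]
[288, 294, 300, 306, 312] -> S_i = 288 + 6*i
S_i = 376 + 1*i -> [376, 377, 378, 379, 380]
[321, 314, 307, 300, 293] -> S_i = 321 + -7*i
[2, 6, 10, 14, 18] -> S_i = 2 + 4*i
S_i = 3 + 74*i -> [3, 77, 151, 225, 299]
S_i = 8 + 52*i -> [8, 60, 112, 164, 216]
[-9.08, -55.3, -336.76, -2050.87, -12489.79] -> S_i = -9.08*6.09^i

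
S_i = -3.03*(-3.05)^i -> [-3.03, 9.24, -28.19, 85.97, -262.21]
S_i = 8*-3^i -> [8, -24, 72, -216, 648]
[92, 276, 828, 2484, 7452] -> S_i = 92*3^i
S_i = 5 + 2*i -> [5, 7, 9, 11, 13]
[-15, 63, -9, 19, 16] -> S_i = Random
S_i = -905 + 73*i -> [-905, -832, -759, -686, -613]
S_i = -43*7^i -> [-43, -301, -2107, -14749, -103243]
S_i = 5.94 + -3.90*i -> [5.94, 2.04, -1.86, -5.76, -9.66]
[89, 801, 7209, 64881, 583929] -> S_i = 89*9^i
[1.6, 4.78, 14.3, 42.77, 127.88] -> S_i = 1.60*2.99^i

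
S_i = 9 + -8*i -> [9, 1, -7, -15, -23]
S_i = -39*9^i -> [-39, -351, -3159, -28431, -255879]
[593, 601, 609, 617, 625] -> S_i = 593 + 8*i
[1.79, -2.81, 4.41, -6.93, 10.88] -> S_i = 1.79*(-1.57)^i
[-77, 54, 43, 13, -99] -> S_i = Random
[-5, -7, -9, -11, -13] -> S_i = -5 + -2*i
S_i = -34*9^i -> [-34, -306, -2754, -24786, -223074]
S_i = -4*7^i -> [-4, -28, -196, -1372, -9604]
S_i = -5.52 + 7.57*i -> [-5.52, 2.05, 9.62, 17.19, 24.76]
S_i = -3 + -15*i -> [-3, -18, -33, -48, -63]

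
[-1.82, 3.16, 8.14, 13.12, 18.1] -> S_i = -1.82 + 4.98*i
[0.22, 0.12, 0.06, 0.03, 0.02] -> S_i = 0.22*0.54^i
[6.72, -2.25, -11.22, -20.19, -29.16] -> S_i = 6.72 + -8.97*i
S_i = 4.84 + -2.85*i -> [4.84, 1.99, -0.86, -3.71, -6.56]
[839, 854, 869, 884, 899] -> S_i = 839 + 15*i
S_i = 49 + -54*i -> [49, -5, -59, -113, -167]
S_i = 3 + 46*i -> [3, 49, 95, 141, 187]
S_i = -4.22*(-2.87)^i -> [-4.22, 12.11, -34.76, 99.76, -286.31]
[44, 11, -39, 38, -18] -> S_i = Random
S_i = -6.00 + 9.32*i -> [-6.0, 3.32, 12.64, 21.96, 31.28]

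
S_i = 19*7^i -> [19, 133, 931, 6517, 45619]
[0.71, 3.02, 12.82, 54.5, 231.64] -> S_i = 0.71*4.25^i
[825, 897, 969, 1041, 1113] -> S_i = 825 + 72*i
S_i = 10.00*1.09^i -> [10.0, 10.9, 11.88, 12.95, 14.12]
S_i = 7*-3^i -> [7, -21, 63, -189, 567]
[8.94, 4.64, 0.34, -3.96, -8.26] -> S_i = 8.94 + -4.30*i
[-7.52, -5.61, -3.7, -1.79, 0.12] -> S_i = -7.52 + 1.91*i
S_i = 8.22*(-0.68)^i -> [8.22, -5.59, 3.8, -2.58, 1.76]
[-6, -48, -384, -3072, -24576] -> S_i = -6*8^i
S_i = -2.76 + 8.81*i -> [-2.76, 6.05, 14.86, 23.67, 32.48]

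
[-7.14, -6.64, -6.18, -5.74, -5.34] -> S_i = -7.14*0.93^i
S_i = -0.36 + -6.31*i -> [-0.36, -6.67, -12.98, -19.29, -25.6]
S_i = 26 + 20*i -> [26, 46, 66, 86, 106]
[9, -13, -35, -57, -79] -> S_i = 9 + -22*i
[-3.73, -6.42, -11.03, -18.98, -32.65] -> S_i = -3.73*1.72^i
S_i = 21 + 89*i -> [21, 110, 199, 288, 377]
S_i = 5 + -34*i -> [5, -29, -63, -97, -131]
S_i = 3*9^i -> [3, 27, 243, 2187, 19683]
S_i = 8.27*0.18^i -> [8.27, 1.49, 0.27, 0.05, 0.01]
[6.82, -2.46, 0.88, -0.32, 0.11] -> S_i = 6.82*(-0.36)^i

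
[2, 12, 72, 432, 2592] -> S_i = 2*6^i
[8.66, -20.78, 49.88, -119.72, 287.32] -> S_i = 8.66*(-2.40)^i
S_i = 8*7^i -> [8, 56, 392, 2744, 19208]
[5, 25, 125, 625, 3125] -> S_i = 5*5^i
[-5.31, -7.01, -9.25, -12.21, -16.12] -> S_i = -5.31*1.32^i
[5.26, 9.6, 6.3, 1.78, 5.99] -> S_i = Random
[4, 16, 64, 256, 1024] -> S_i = 4*4^i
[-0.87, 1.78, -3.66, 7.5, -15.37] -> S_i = -0.87*(-2.05)^i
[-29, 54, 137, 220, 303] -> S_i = -29 + 83*i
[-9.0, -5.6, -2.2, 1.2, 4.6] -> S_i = -9.00 + 3.40*i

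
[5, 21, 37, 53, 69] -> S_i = 5 + 16*i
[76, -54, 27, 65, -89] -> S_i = Random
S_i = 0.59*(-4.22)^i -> [0.59, -2.49, 10.51, -44.34, 187.11]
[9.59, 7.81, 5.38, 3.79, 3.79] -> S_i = Random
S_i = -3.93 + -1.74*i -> [-3.93, -5.67, -7.41, -9.15, -10.89]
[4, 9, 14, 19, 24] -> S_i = 4 + 5*i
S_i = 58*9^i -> [58, 522, 4698, 42282, 380538]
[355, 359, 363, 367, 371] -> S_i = 355 + 4*i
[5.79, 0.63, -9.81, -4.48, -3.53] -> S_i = Random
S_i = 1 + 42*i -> [1, 43, 85, 127, 169]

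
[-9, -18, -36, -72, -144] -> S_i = -9*2^i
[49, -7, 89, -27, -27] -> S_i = Random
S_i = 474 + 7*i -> [474, 481, 488, 495, 502]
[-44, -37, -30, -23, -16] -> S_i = -44 + 7*i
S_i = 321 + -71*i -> [321, 250, 179, 108, 37]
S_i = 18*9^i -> [18, 162, 1458, 13122, 118098]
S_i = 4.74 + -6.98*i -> [4.74, -2.24, -9.22, -16.2, -23.18]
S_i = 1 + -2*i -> [1, -1, -3, -5, -7]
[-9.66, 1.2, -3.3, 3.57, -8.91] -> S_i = Random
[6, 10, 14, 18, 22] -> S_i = 6 + 4*i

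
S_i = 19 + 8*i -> [19, 27, 35, 43, 51]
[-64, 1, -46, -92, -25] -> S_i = Random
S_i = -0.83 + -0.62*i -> [-0.83, -1.45, -2.07, -2.69, -3.31]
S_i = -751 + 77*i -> [-751, -674, -597, -520, -443]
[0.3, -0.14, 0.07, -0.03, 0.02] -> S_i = 0.30*(-0.48)^i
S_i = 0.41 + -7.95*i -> [0.41, -7.54, -15.49, -23.44, -31.39]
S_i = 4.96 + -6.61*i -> [4.96, -1.65, -8.26, -14.87, -21.48]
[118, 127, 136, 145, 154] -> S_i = 118 + 9*i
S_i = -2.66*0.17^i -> [-2.66, -0.45, -0.08, -0.01, -0.0]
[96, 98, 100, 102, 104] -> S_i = 96 + 2*i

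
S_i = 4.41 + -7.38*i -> [4.41, -2.97, -10.35, -17.73, -25.11]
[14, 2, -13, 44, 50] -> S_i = Random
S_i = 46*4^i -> [46, 184, 736, 2944, 11776]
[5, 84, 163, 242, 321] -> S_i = 5 + 79*i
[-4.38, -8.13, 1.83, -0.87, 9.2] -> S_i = Random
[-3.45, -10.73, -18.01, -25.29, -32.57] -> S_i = -3.45 + -7.28*i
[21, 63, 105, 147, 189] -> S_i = 21 + 42*i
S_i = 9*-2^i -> [9, -18, 36, -72, 144]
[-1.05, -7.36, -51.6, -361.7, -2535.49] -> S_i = -1.05*7.01^i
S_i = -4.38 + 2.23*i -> [-4.38, -2.15, 0.08, 2.31, 4.54]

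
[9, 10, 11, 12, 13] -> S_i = 9 + 1*i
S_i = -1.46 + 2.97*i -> [-1.46, 1.51, 4.48, 7.45, 10.42]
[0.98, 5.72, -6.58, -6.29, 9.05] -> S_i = Random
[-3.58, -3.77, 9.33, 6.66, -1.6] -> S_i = Random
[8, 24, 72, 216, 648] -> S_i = 8*3^i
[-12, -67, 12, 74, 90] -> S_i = Random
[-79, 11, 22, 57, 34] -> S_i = Random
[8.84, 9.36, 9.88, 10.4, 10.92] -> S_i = 8.84 + 0.52*i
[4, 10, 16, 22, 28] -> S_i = 4 + 6*i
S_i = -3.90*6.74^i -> [-3.9, -26.29, -177.17, -1194.11, -8048.3]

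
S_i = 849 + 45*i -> [849, 894, 939, 984, 1029]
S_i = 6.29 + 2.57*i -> [6.29, 8.86, 11.43, 14.0, 16.57]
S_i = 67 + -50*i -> [67, 17, -33, -83, -133]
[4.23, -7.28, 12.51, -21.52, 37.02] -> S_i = 4.23*(-1.72)^i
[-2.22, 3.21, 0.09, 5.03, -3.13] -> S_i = Random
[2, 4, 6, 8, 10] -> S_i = 2 + 2*i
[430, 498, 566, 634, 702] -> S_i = 430 + 68*i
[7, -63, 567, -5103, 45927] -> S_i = 7*-9^i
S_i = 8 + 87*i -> [8, 95, 182, 269, 356]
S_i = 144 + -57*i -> [144, 87, 30, -27, -84]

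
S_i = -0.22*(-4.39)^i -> [-0.22, 0.97, -4.24, 18.61, -81.71]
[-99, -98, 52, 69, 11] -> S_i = Random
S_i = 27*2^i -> [27, 54, 108, 216, 432]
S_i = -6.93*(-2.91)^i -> [-6.93, 20.17, -58.68, 170.77, -496.94]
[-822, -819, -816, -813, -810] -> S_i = -822 + 3*i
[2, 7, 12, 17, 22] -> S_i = 2 + 5*i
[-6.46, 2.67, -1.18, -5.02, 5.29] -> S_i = Random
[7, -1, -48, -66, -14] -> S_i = Random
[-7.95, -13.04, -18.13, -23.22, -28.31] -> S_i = -7.95 + -5.09*i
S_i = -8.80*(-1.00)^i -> [-8.8, 8.8, -8.8, 8.8, -8.8]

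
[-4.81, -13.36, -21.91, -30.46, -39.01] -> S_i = -4.81 + -8.55*i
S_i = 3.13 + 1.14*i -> [3.13, 4.27, 5.41, 6.55, 7.69]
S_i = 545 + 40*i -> [545, 585, 625, 665, 705]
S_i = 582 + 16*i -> [582, 598, 614, 630, 646]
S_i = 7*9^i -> [7, 63, 567, 5103, 45927]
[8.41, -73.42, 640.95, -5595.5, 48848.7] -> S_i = 8.41*(-8.73)^i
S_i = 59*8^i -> [59, 472, 3776, 30208, 241664]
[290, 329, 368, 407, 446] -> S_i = 290 + 39*i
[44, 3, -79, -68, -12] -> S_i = Random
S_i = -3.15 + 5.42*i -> [-3.15, 2.27, 7.69, 13.11, 18.53]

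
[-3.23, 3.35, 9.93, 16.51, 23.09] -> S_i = -3.23 + 6.58*i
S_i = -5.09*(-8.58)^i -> [-5.09, 43.67, -374.71, 3214.99, -27584.62]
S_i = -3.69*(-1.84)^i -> [-3.69, 6.79, -12.49, 22.99, -42.3]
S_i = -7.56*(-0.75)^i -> [-7.56, 5.67, -4.25, 3.19, -2.39]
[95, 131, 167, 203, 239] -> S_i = 95 + 36*i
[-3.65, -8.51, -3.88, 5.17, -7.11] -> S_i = Random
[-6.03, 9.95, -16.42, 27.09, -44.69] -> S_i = -6.03*(-1.65)^i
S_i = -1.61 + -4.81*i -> [-1.61, -6.42, -11.23, -16.04, -20.85]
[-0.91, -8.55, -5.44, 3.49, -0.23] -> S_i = Random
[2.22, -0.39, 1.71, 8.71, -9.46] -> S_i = Random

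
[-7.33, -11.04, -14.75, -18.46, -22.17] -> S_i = -7.33 + -3.71*i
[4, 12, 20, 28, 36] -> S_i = 4 + 8*i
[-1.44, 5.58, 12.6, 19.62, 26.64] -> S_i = -1.44 + 7.02*i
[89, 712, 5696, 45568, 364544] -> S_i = 89*8^i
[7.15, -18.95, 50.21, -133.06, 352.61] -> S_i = 7.15*(-2.65)^i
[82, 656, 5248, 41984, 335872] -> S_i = 82*8^i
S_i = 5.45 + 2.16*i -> [5.45, 7.61, 9.77, 11.93, 14.09]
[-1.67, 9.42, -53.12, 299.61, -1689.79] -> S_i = -1.67*(-5.64)^i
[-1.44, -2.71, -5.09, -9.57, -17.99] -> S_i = -1.44*1.88^i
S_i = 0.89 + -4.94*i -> [0.89, -4.05, -8.99, -13.93, -18.87]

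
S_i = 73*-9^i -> [73, -657, 5913, -53217, 478953]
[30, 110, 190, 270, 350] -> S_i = 30 + 80*i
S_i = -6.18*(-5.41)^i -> [-6.18, 33.43, -180.88, 978.54, -5293.92]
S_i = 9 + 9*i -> [9, 18, 27, 36, 45]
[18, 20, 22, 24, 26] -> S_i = 18 + 2*i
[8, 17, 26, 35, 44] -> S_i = 8 + 9*i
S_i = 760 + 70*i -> [760, 830, 900, 970, 1040]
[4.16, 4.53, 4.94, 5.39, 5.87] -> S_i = 4.16*1.09^i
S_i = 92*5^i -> [92, 460, 2300, 11500, 57500]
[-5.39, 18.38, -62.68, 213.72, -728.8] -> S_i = -5.39*(-3.41)^i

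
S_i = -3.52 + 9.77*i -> [-3.52, 6.25, 16.02, 25.79, 35.56]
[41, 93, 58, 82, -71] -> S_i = Random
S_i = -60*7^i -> [-60, -420, -2940, -20580, -144060]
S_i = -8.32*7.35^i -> [-8.32, -61.15, -449.47, -3303.58, -24281.34]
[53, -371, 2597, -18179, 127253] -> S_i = 53*-7^i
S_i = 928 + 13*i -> [928, 941, 954, 967, 980]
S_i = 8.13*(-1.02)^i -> [8.13, -8.29, 8.46, -8.63, 8.8]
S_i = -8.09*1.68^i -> [-8.09, -13.59, -22.83, -38.36, -64.44]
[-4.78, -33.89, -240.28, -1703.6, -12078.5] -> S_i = -4.78*7.09^i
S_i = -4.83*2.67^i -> [-4.83, -12.9, -34.43, -91.94, -245.47]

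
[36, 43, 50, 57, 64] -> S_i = 36 + 7*i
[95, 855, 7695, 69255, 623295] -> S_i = 95*9^i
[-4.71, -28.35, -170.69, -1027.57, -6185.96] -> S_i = -4.71*6.02^i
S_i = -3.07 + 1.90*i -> [-3.07, -1.17, 0.73, 2.63, 4.53]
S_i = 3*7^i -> [3, 21, 147, 1029, 7203]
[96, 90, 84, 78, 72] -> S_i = 96 + -6*i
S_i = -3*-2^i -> [-3, 6, -12, 24, -48]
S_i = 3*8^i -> [3, 24, 192, 1536, 12288]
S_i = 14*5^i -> [14, 70, 350, 1750, 8750]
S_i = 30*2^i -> [30, 60, 120, 240, 480]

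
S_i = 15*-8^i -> [15, -120, 960, -7680, 61440]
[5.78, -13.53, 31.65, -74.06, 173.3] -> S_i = 5.78*(-2.34)^i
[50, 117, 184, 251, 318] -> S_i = 50 + 67*i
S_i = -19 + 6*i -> [-19, -13, -7, -1, 5]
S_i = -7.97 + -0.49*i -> [-7.97, -8.46, -8.95, -9.44, -9.93]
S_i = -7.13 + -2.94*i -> [-7.13, -10.07, -13.01, -15.95, -18.89]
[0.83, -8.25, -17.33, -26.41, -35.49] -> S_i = 0.83 + -9.08*i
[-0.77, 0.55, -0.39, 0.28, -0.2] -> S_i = -0.77*(-0.71)^i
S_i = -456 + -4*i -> [-456, -460, -464, -468, -472]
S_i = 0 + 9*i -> [0, 9, 18, 27, 36]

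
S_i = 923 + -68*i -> [923, 855, 787, 719, 651]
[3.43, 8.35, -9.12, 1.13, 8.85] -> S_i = Random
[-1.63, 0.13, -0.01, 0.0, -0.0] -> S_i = -1.63*(-0.08)^i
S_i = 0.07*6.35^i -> [0.07, 0.44, 2.82, 17.92, 113.81]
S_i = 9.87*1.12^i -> [9.87, 11.05, 12.38, 13.87, 15.53]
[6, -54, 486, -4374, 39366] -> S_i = 6*-9^i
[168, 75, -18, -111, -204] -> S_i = 168 + -93*i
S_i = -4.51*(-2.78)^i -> [-4.51, 12.54, -34.86, 96.9, -269.37]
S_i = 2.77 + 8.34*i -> [2.77, 11.11, 19.45, 27.79, 36.13]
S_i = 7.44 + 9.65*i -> [7.44, 17.09, 26.74, 36.39, 46.04]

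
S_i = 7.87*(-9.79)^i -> [7.87, -77.05, 754.29, -7384.53, 72294.54]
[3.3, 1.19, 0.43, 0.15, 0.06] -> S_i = 3.30*0.36^i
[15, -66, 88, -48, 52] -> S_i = Random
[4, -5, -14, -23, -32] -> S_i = 4 + -9*i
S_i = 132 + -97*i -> [132, 35, -62, -159, -256]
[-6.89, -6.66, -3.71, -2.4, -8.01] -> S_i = Random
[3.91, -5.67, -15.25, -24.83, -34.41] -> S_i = 3.91 + -9.58*i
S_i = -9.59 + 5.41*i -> [-9.59, -4.18, 1.23, 6.64, 12.05]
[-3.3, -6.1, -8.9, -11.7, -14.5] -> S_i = -3.30 + -2.80*i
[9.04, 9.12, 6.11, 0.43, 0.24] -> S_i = Random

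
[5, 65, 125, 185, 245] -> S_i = 5 + 60*i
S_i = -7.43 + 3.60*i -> [-7.43, -3.83, -0.23, 3.37, 6.97]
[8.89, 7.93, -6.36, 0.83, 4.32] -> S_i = Random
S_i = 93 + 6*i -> [93, 99, 105, 111, 117]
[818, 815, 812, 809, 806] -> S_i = 818 + -3*i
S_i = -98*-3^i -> [-98, 294, -882, 2646, -7938]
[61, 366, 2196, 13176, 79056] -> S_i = 61*6^i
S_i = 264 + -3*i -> [264, 261, 258, 255, 252]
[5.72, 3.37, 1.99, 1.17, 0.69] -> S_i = 5.72*0.59^i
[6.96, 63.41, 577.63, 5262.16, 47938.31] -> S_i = 6.96*9.11^i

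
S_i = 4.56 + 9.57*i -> [4.56, 14.13, 23.7, 33.27, 42.84]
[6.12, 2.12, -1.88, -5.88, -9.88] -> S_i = 6.12 + -4.00*i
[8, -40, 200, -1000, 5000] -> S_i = 8*-5^i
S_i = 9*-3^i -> [9, -27, 81, -243, 729]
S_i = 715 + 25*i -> [715, 740, 765, 790, 815]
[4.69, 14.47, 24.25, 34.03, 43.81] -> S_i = 4.69 + 9.78*i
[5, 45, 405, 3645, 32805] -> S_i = 5*9^i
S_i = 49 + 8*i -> [49, 57, 65, 73, 81]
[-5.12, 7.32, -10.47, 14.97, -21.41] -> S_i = -5.12*(-1.43)^i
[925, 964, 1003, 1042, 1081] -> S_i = 925 + 39*i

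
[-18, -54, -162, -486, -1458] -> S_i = -18*3^i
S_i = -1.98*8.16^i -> [-1.98, -16.16, -131.84, -1075.81, -8778.61]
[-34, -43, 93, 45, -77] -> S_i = Random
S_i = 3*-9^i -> [3, -27, 243, -2187, 19683]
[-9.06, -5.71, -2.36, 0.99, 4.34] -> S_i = -9.06 + 3.35*i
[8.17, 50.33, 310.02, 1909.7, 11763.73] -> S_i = 8.17*6.16^i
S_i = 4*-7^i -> [4, -28, 196, -1372, 9604]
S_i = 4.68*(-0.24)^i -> [4.68, -1.12, 0.27, -0.06, 0.02]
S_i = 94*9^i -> [94, 846, 7614, 68526, 616734]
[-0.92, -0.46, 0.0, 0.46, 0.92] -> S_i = -0.92 + 0.46*i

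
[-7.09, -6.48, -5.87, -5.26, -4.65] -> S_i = -7.09 + 0.61*i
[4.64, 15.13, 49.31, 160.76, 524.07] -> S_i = 4.64*3.26^i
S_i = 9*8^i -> [9, 72, 576, 4608, 36864]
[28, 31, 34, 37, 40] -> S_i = 28 + 3*i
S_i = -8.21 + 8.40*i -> [-8.21, 0.19, 8.59, 16.99, 25.39]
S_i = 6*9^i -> [6, 54, 486, 4374, 39366]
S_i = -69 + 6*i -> [-69, -63, -57, -51, -45]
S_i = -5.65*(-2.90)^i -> [-5.65, 16.39, -47.52, 137.8, -399.61]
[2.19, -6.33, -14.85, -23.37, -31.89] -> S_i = 2.19 + -8.52*i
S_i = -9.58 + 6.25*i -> [-9.58, -3.33, 2.92, 9.17, 15.42]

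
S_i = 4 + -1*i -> [4, 3, 2, 1, 0]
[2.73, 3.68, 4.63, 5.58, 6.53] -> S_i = 2.73 + 0.95*i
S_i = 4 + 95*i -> [4, 99, 194, 289, 384]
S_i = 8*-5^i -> [8, -40, 200, -1000, 5000]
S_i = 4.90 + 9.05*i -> [4.9, 13.95, 23.0, 32.05, 41.1]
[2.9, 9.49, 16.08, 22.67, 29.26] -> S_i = 2.90 + 6.59*i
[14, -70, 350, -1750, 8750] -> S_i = 14*-5^i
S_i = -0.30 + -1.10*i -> [-0.3, -1.4, -2.5, -3.6, -4.7]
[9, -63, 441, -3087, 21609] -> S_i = 9*-7^i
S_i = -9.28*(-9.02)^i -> [-9.28, 83.71, -755.02, 6810.32, -61429.1]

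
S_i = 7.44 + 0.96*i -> [7.44, 8.4, 9.36, 10.32, 11.28]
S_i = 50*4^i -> [50, 200, 800, 3200, 12800]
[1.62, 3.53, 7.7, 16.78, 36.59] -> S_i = 1.62*2.18^i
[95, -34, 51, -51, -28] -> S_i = Random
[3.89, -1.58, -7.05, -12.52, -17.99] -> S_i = 3.89 + -5.47*i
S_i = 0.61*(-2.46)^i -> [0.61, -1.5, 3.69, -9.08, 22.34]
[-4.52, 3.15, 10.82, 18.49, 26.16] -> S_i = -4.52 + 7.67*i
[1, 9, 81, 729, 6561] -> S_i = 1*9^i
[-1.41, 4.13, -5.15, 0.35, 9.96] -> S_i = Random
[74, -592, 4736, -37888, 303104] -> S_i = 74*-8^i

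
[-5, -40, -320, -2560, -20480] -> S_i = -5*8^i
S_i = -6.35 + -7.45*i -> [-6.35, -13.8, -21.25, -28.7, -36.15]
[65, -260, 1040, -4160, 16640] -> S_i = 65*-4^i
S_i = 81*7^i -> [81, 567, 3969, 27783, 194481]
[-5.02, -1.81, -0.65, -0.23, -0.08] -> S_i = -5.02*0.36^i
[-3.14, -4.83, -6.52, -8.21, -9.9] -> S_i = -3.14 + -1.69*i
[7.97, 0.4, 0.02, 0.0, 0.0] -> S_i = 7.97*0.05^i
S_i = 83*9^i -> [83, 747, 6723, 60507, 544563]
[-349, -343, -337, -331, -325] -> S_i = -349 + 6*i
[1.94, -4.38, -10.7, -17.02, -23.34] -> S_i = 1.94 + -6.32*i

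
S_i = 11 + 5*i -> [11, 16, 21, 26, 31]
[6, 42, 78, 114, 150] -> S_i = 6 + 36*i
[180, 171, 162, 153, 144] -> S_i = 180 + -9*i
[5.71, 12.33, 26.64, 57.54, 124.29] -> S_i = 5.71*2.16^i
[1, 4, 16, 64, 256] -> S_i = 1*4^i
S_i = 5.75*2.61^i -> [5.75, 15.01, 39.17, 102.23, 266.83]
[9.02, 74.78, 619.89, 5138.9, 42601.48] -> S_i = 9.02*8.29^i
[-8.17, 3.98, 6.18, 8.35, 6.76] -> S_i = Random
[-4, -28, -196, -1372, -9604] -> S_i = -4*7^i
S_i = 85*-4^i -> [85, -340, 1360, -5440, 21760]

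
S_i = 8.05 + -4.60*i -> [8.05, 3.45, -1.15, -5.75, -10.35]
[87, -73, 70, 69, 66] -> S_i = Random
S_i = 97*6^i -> [97, 582, 3492, 20952, 125712]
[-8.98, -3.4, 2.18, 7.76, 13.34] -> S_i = -8.98 + 5.58*i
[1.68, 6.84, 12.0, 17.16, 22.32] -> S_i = 1.68 + 5.16*i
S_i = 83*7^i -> [83, 581, 4067, 28469, 199283]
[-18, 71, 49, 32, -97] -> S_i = Random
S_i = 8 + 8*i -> [8, 16, 24, 32, 40]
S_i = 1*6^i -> [1, 6, 36, 216, 1296]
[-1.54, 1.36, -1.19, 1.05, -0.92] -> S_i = -1.54*(-0.88)^i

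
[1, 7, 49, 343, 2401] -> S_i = 1*7^i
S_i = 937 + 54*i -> [937, 991, 1045, 1099, 1153]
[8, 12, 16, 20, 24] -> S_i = 8 + 4*i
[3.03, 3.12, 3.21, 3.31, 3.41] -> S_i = 3.03*1.03^i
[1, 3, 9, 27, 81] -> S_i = 1*3^i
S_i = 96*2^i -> [96, 192, 384, 768, 1536]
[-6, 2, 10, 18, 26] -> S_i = -6 + 8*i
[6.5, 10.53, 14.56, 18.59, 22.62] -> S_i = 6.50 + 4.03*i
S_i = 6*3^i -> [6, 18, 54, 162, 486]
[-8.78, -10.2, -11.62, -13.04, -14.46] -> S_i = -8.78 + -1.42*i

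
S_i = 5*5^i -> [5, 25, 125, 625, 3125]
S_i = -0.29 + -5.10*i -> [-0.29, -5.39, -10.49, -15.59, -20.69]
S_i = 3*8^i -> [3, 24, 192, 1536, 12288]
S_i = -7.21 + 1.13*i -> [-7.21, -6.08, -4.95, -3.82, -2.69]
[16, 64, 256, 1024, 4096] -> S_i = 16*4^i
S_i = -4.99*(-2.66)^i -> [-4.99, 13.27, -35.31, 93.92, -249.82]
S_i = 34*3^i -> [34, 102, 306, 918, 2754]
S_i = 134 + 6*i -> [134, 140, 146, 152, 158]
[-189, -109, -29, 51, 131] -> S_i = -189 + 80*i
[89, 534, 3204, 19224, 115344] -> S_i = 89*6^i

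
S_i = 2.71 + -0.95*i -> [2.71, 1.76, 0.81, -0.14, -1.09]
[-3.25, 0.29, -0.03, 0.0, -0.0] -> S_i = -3.25*(-0.09)^i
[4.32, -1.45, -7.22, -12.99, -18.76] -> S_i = 4.32 + -5.77*i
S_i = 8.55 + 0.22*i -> [8.55, 8.77, 8.99, 9.21, 9.43]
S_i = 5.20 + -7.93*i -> [5.2, -2.73, -10.66, -18.59, -26.52]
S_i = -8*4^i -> [-8, -32, -128, -512, -2048]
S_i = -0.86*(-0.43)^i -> [-0.86, 0.37, -0.16, 0.07, -0.03]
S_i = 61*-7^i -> [61, -427, 2989, -20923, 146461]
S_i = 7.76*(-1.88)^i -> [7.76, -14.59, 27.43, -51.56, 96.94]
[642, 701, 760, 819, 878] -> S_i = 642 + 59*i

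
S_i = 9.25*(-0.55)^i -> [9.25, -5.09, 2.8, -1.54, 0.85]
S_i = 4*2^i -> [4, 8, 16, 32, 64]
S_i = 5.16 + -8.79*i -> [5.16, -3.63, -12.42, -21.21, -30.0]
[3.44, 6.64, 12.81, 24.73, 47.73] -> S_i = 3.44*1.93^i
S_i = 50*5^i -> [50, 250, 1250, 6250, 31250]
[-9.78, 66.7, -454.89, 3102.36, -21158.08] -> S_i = -9.78*(-6.82)^i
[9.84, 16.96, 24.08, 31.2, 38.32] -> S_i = 9.84 + 7.12*i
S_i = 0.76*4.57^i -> [0.76, 3.47, 15.87, 72.54, 331.5]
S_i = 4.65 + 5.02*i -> [4.65, 9.67, 14.69, 19.71, 24.73]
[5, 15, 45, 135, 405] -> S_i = 5*3^i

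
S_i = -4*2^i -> [-4, -8, -16, -32, -64]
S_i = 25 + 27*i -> [25, 52, 79, 106, 133]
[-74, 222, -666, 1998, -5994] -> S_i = -74*-3^i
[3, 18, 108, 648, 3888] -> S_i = 3*6^i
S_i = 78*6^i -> [78, 468, 2808, 16848, 101088]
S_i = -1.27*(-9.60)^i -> [-1.27, 12.19, -117.04, 1123.61, -10786.7]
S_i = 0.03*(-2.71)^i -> [0.03, -0.08, 0.22, -0.6, 1.62]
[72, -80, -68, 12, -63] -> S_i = Random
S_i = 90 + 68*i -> [90, 158, 226, 294, 362]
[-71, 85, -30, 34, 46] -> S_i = Random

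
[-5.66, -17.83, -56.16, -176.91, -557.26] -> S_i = -5.66*3.15^i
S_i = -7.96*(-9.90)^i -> [-7.96, 78.8, -780.16, 7723.58, -76463.44]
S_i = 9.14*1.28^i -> [9.14, 11.7, 14.97, 19.17, 24.54]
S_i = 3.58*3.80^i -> [3.58, 13.6, 51.7, 196.44, 746.48]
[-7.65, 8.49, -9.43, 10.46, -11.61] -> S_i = -7.65*(-1.11)^i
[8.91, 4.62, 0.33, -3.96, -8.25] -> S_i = 8.91 + -4.29*i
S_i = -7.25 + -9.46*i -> [-7.25, -16.71, -26.17, -35.63, -45.09]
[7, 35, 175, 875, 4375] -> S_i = 7*5^i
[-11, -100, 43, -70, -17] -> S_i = Random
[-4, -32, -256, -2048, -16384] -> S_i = -4*8^i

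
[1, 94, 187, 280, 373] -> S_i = 1 + 93*i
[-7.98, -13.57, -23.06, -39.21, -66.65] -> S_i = -7.98*1.70^i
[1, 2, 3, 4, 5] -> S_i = 1 + 1*i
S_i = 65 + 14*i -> [65, 79, 93, 107, 121]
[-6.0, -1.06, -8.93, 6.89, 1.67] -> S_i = Random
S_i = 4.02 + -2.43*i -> [4.02, 1.59, -0.84, -3.27, -5.7]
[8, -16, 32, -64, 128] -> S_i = 8*-2^i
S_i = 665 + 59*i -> [665, 724, 783, 842, 901]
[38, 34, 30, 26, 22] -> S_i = 38 + -4*i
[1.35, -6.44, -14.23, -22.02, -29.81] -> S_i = 1.35 + -7.79*i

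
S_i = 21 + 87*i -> [21, 108, 195, 282, 369]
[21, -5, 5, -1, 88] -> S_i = Random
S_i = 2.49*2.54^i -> [2.49, 6.32, 16.06, 40.8, 103.64]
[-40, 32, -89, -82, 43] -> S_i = Random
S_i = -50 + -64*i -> [-50, -114, -178, -242, -306]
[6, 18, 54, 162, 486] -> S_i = 6*3^i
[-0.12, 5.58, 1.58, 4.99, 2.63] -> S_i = Random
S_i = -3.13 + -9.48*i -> [-3.13, -12.61, -22.09, -31.57, -41.05]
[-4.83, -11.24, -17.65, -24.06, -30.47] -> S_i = -4.83 + -6.41*i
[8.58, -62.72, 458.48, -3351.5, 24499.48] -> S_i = 8.58*(-7.31)^i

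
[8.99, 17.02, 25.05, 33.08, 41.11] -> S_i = 8.99 + 8.03*i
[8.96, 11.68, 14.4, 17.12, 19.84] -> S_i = 8.96 + 2.72*i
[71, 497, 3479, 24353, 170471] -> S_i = 71*7^i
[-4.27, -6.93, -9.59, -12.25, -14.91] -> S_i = -4.27 + -2.66*i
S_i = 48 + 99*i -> [48, 147, 246, 345, 444]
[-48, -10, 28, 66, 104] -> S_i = -48 + 38*i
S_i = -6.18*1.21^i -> [-6.18, -7.48, -9.05, -10.95, -13.25]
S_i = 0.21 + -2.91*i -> [0.21, -2.7, -5.61, -8.52, -11.43]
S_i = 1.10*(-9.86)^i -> [1.1, -10.85, 106.94, -1054.44, 10396.82]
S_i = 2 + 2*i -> [2, 4, 6, 8, 10]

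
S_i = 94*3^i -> [94, 282, 846, 2538, 7614]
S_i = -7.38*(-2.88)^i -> [-7.38, 21.25, -61.21, 176.29, -507.72]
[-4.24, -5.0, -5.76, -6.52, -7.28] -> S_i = -4.24 + -0.76*i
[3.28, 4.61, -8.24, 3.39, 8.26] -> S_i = Random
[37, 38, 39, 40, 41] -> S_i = 37 + 1*i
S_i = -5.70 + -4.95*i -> [-5.7, -10.65, -15.6, -20.55, -25.5]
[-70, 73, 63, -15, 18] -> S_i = Random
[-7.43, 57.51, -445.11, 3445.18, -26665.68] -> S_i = -7.43*(-7.74)^i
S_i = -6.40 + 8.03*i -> [-6.4, 1.63, 9.66, 17.69, 25.72]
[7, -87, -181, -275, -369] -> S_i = 7 + -94*i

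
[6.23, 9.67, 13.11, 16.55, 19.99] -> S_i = 6.23 + 3.44*i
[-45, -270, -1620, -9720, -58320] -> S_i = -45*6^i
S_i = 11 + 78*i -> [11, 89, 167, 245, 323]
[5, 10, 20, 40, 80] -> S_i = 5*2^i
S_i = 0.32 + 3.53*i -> [0.32, 3.85, 7.38, 10.91, 14.44]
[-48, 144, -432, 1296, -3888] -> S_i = -48*-3^i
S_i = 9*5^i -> [9, 45, 225, 1125, 5625]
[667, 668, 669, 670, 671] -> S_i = 667 + 1*i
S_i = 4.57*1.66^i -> [4.57, 7.59, 12.59, 20.9, 34.7]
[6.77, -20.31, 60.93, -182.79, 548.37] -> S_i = 6.77*(-3.00)^i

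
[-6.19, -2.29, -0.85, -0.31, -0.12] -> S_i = -6.19*0.37^i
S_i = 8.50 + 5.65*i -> [8.5, 14.15, 19.8, 25.45, 31.1]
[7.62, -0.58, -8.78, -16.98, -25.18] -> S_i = 7.62 + -8.20*i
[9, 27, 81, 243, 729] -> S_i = 9*3^i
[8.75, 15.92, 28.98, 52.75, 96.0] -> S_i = 8.75*1.82^i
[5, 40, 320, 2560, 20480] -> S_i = 5*8^i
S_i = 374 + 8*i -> [374, 382, 390, 398, 406]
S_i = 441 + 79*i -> [441, 520, 599, 678, 757]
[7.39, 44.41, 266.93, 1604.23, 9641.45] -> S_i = 7.39*6.01^i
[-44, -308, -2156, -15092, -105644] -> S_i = -44*7^i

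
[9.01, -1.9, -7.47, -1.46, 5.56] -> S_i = Random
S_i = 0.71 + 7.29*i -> [0.71, 8.0, 15.29, 22.58, 29.87]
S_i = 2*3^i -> [2, 6, 18, 54, 162]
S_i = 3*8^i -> [3, 24, 192, 1536, 12288]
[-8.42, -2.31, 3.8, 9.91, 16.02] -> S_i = -8.42 + 6.11*i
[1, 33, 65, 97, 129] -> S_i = 1 + 32*i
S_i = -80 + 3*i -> [-80, -77, -74, -71, -68]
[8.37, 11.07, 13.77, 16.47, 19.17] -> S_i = 8.37 + 2.70*i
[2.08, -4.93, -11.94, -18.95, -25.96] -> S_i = 2.08 + -7.01*i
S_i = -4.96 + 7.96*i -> [-4.96, 3.0, 10.96, 18.92, 26.88]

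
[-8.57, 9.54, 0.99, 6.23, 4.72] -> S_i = Random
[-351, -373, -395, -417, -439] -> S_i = -351 + -22*i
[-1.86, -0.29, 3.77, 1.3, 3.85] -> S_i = Random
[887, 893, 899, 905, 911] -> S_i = 887 + 6*i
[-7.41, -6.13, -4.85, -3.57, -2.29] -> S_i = -7.41 + 1.28*i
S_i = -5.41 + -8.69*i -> [-5.41, -14.1, -22.79, -31.48, -40.17]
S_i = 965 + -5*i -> [965, 960, 955, 950, 945]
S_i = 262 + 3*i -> [262, 265, 268, 271, 274]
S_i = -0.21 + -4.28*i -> [-0.21, -4.49, -8.77, -13.05, -17.33]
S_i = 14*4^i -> [14, 56, 224, 896, 3584]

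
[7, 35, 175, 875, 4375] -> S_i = 7*5^i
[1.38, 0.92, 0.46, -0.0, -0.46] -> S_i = 1.38 + -0.46*i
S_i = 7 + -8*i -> [7, -1, -9, -17, -25]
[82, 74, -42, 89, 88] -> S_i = Random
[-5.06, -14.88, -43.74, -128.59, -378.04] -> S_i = -5.06*2.94^i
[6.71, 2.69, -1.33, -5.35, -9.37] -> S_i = 6.71 + -4.02*i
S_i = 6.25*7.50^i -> [6.25, 46.88, 351.56, 2636.72, 19775.39]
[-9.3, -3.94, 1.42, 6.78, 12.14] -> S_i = -9.30 + 5.36*i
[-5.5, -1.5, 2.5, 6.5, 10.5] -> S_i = -5.50 + 4.00*i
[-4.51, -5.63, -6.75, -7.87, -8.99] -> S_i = -4.51 + -1.12*i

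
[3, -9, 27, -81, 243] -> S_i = 3*-3^i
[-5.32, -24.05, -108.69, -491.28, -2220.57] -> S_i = -5.32*4.52^i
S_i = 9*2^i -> [9, 18, 36, 72, 144]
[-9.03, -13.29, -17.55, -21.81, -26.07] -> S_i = -9.03 + -4.26*i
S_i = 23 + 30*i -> [23, 53, 83, 113, 143]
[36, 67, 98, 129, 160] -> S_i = 36 + 31*i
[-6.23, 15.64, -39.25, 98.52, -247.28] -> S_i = -6.23*(-2.51)^i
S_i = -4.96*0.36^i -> [-4.96, -1.79, -0.64, -0.23, -0.08]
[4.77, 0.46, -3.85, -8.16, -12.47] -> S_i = 4.77 + -4.31*i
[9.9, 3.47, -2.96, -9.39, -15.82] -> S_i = 9.90 + -6.43*i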